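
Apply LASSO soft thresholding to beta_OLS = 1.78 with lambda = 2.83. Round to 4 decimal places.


Check: |1.78| = 1.78 vs lambda = 2.83.
Since |beta| <= lambda, the coefficient is set to 0.
Soft-thresholded coefficient = 0.0000.

0.0000


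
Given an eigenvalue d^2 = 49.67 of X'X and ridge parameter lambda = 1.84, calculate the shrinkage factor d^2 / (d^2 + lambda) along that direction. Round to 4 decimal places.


Compute the denominator: 49.67 + 1.84 = 51.5100.
Shrinkage factor = 49.67 / 51.5100 = 0.9643.

0.9643


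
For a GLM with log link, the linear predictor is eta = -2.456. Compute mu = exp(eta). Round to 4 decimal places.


mu = exp(eta) = exp(-2.456).
= 0.0858.

0.0858


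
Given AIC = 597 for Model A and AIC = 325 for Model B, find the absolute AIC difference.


|AIC_A - AIC_B| = |597 - 325| = 272.
Model B is preferred (lower AIC).

272


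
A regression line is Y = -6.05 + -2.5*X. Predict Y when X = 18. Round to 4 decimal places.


Predicted value:
Y = -6.05 + (-2.5)(18) = -6.05 + -45.0000 = -51.0500.

-51.0500


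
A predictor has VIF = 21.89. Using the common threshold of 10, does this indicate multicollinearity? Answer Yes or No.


The threshold is 10.
VIF = 21.89 is >= 10.
Multicollinearity indication: Yes.

Yes


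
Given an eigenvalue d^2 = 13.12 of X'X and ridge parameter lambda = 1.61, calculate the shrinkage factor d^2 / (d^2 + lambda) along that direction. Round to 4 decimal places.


Compute the denominator: 13.12 + 1.61 = 14.7300.
Shrinkage factor = 13.12 / 14.7300 = 0.8907.

0.8907


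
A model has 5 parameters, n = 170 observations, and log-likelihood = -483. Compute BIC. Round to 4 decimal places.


Compute k*ln(n) = 5*ln(170) = 5*5.135798 = 25.678990.
Then -2*loglik = 966.
BIC = 25.678990 + 966 = 991.678990, which rounds to 991.6790.

991.6790


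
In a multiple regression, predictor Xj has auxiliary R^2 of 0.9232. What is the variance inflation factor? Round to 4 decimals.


Using VIF = 1/(1 - R^2_j):
1 - 0.9232 = 0.0768.
VIF = 13.0208.

13.0208


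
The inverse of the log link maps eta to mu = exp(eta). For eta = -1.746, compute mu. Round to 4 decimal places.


mu = exp(eta) = exp(-1.746).
= 0.1745.

0.1745


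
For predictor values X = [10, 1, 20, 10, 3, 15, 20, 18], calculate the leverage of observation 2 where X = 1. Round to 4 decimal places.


n = 8, xbar = 12.1250.
SXX = sum((xi - xbar)^2) = 382.8750.
h = 1/8 + (1 - 12.1250)^2 / 382.8750 = 0.4483.

0.4483


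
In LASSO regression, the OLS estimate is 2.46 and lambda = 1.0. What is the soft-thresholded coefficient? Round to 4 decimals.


Check: |2.46| = 2.46 vs lambda = 1.0.
Since |beta| > lambda, coefficient = sign(beta)*(|beta| - lambda) = 1.4600.
Soft-thresholded coefficient = 1.4600.

1.4600


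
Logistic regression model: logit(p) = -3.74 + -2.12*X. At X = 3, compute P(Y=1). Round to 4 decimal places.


Compute z = -3.74 + (-2.12)(3) = -10.1000.
exp(-z) = 24343.0094.
P = 1/(1 + 24343.0094) = 0.0000.

0.0000


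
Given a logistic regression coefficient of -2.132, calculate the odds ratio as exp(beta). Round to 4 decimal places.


exp(-2.132) = 0.1186.
So the odds ratio is 0.1186.

0.1186


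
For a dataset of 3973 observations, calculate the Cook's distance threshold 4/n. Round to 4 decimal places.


Cook's distance cutoff = 4/n = 4/3973.
= 0.0010.

0.0010


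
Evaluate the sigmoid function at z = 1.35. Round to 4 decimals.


Compute exp(-1.3500) = 0.2592.
Sigmoid = 1 / (1 + 0.2592) = 1 / 1.2592 = 0.7941.

0.7941


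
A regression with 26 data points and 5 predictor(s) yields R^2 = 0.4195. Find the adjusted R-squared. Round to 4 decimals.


Using the formula:
(1 - 0.4195) = 0.5805.
Multiply by 25/20: 0.5805 * 25 = 14.5125, then 14.5125 / 20 = 0.7256.
Adj R^2 = 1 - 0.7256 = 0.2744.

0.2744


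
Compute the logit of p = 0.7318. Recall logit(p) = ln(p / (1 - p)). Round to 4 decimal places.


The odds are p/(1-p) = 0.7318 / 0.2682 = 2.7286.
logit(p) = ln(2.7286) = 1.0038.

1.0038


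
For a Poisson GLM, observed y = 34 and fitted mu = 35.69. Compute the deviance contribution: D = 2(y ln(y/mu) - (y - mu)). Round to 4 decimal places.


Compute y*ln(y/mu) = 34*ln(34/35.69) = 34*-0.048510 = -1.649340.
y - mu = -1.69.
D = 2*(-1.649340 - (-1.69)) = 0.081320, which rounds to 0.0813.

0.0813


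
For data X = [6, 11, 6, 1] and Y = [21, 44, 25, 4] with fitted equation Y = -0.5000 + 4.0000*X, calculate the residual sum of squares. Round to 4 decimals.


Predicted values from Y = -0.5000 + 4.0000*X.
Residuals: [-2.5000, 0.5000, 1.5000, 0.5000].
SSres = 9.0000.

9.0000


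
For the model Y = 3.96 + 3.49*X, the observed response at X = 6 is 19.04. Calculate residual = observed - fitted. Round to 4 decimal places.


Predicted = 3.96 + 3.49 * 6 = 24.9000.
Residual = 19.04 - 24.9000 = -5.8600.

-5.8600


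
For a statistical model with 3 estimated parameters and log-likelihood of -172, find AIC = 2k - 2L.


AIC = 2k - 2*loglik = 2(3) - 2(-172).
= 6 + 344 = 350.

350


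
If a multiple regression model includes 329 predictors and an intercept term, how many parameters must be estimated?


Each predictor gets one coefficient, plus one intercept.
Total parameters = 329 + 1 = 330.

330


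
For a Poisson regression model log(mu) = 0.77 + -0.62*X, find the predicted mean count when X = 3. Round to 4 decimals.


Linear predictor: eta = 0.77 + (-0.62)(3) = -1.0900.
Expected count: mu = exp(-1.0900) = 0.3362.

0.3362


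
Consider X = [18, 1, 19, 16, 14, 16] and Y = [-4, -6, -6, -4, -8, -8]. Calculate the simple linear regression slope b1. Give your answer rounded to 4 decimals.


Calculate xbar = 14.0000, ybar = -6.0000.
S_xx = 218.0000, S_xy = 8.0000.
Using b1 = S_xy / S_xx = 8.0000 / 218.0000, we get b1 = 0.0367.

0.0367


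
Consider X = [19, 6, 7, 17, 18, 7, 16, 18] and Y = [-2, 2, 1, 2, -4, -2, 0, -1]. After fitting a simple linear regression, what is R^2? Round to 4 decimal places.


Fit the OLS line: b0 = 1.5543, b1 = -0.1522.
SSres = 26.6739.
SStot = 32.0000.
R^2 = 1 - 26.6739/32.0000 = 0.1664.

0.1664


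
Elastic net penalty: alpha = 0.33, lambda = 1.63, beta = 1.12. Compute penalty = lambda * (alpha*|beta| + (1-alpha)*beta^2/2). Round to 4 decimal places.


alpha * |beta| = 0.33 * 1.12 = 0.3696.
(1-alpha) * beta^2/2 = 0.67 * 1.2544/2 = 0.4202.
Total = 1.63 * (0.3696 + 0.4202) = 1.2874.

1.2874


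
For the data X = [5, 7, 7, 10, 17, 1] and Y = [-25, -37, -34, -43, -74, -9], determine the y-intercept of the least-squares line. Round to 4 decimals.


Compute b1 = -4.0046 from the OLS formula.
With xbar = 7.8333 and ybar = -37.0000, the intercept is:
b0 = -37.0000 - -4.0046 * 7.8333 = -5.6306.

-5.6306


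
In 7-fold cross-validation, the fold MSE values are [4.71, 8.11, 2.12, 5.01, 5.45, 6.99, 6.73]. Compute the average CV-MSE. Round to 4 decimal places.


Add all fold MSEs: 39.1200.
Divide by k = 7: 39.1200/7 = 5.5886.

5.5886


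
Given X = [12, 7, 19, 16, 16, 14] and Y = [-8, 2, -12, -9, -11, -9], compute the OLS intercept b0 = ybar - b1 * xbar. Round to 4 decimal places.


The slope is b1 = -1.1395.
Sample means are xbar = 14.0000 and ybar = -7.8333.
Intercept: b0 = -7.8333 - (-1.1395)(14.0000) = 8.1202.

8.1202


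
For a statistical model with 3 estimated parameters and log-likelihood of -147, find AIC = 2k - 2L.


AIC = 2*3 - 2*(-147).
= 6 + 294 = 300.

300


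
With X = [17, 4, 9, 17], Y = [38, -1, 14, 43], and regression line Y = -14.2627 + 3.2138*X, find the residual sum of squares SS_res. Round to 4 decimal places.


For each point, residual = actual - predicted.
Residuals: [-2.3719, 0.4075, -0.6615, 2.6281].
Sum of squared residuals = 13.1365.

13.1365


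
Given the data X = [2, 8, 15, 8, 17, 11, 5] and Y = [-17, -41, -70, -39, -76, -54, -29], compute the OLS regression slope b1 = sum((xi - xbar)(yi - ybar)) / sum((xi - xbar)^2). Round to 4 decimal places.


First compute the means: xbar = 9.4286, ybar = -46.5714.
Then S_xx = sum((xi - xbar)^2) = 169.7143.
S_xy = sum((xi - xbar)(yi - ybar)) = -681.2857.
b1 = S_xy / S_xx = -681.2857 / 169.7143 = -4.0143.

-4.0143


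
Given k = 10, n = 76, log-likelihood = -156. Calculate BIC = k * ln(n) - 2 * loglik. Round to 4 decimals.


k * ln(n) = 10 * ln(76) = 10 * 4.330733 = 43.307330.
-2 * loglik = -2 * (-156) = 312.
BIC = 43.307330 + 312 = 355.307330, which rounds to 355.3073.

355.3073


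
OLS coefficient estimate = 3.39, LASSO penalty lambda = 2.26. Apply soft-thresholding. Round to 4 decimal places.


|beta_OLS| = 3.39.
lambda = 2.26.
Since |beta| > lambda, coefficient = sign(beta)*(|beta| - lambda) = 1.1300.
Result = 1.1300.

1.1300


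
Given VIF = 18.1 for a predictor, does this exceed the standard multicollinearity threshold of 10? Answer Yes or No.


The threshold is 10.
VIF = 18.1 is >= 10.
Multicollinearity indication: Yes.

Yes


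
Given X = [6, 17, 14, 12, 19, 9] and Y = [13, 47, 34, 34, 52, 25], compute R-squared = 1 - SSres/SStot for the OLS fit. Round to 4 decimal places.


After computing the OLS fit (b0=-2.8934, b1=2.8878):
SSres = 23.8373, SStot = 1014.8333.
R^2 = 1 - 23.8373/1014.8333 = 0.9765.

0.9765


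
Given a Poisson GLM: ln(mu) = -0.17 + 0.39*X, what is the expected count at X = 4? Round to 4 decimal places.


Linear predictor: eta = -0.17 + (0.39)(4) = 1.3900.
Expected count: mu = exp(1.3900) = 4.0149.

4.0149


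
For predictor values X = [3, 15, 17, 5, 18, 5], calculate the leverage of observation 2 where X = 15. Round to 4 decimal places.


n = 6, xbar = 10.5000.
SXX = sum((xi - xbar)^2) = 235.5000.
h = 1/6 + (15 - 10.5000)^2 / 235.5000 = 0.2527.

0.2527


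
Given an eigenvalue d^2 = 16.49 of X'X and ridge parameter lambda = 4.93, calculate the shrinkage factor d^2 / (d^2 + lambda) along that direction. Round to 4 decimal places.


Denominator = d^2 + lambda = 16.49 + 4.93 = 21.4200.
Shrinkage = 16.49 / 21.4200 = 0.7698.

0.7698


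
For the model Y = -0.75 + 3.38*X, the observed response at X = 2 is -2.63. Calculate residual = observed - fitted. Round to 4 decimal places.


Predicted = -0.75 + 3.38 * 2 = 6.0100.
Residual = -2.63 - 6.0100 = -8.6400.

-8.6400


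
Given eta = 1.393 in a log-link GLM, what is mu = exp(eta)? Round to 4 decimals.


The inverse log link gives:
mu = exp(1.393) = 4.0269.

4.0269


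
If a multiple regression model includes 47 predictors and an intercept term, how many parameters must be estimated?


Each predictor gets one coefficient, plus one intercept.
Total parameters = 47 + 1 = 48.

48


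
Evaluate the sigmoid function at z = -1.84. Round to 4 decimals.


exp(1.8400) = 6.2965.
1 + exp(-z) = 7.2965.
sigmoid = 1/7.2965 = 0.1371.

0.1371


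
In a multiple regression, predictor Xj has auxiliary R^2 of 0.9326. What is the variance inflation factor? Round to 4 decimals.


Using VIF = 1/(1 - R^2_j):
1 - 0.9326 = 0.0674.
VIF = 14.8368.

14.8368


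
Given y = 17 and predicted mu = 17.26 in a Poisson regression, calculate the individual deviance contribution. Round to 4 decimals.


y/mu = 17/17.26 = 0.984936 (approx.), and ln(17/17.26) = -0.015178.
y * ln(y/mu) = 17 * -0.015178 = -0.258026.
y - mu = -0.26.
D = 2 * (-0.258026 - -0.26) = 0.003948, which rounds to 0.0039.

0.0039


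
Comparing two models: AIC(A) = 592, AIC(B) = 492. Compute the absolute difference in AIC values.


Absolute difference = |592 - 492| = 100.
The model with lower AIC (B) is preferred.

100


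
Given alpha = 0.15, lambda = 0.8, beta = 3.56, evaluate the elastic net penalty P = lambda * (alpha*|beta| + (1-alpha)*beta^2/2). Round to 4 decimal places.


Compute:
L1 = 0.15 * 3.56 = 0.5340.
L2 = 0.85 * 3.56^2 / 2 = 5.3863.
Penalty = 0.8 * (0.5340 + 5.3863) = 4.7362.

4.7362


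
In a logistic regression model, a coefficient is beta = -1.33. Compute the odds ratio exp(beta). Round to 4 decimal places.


exp(-1.33) = 0.2645.
So the odds ratio is 0.2645.

0.2645


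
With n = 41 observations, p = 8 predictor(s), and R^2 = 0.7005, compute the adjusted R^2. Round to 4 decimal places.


Adjusted R^2 = 1 - (1 - R^2) * (n-1)/(n-p-1).
(1 - R^2) = 0.2995.
(n-1)/(n-p-1) = 40/32.
(1 - R^2) * (n-1) = 0.2995 * 40 = 11.9800.
Divide by (n-p-1): 11.9800 / 32 = 0.3744.
Adj R^2 = 1 - 0.3744 = 0.6256.

0.6256


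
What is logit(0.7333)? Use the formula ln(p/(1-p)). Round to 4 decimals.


Compute the odds: 0.7333/0.2667 = 2.7495.
Take the natural log: ln(2.7495) = 1.0114.

1.0114


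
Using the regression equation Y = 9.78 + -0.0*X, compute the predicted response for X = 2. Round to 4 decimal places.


Substitute X = 2 into the equation:
Y = 9.78 + -0.0 * 2 = 9.78 + 0.0000 = 9.7800.

9.7800


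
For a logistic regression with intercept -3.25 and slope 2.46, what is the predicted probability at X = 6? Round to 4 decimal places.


z = -3.25 + 2.46 * 6 = 11.5100.
Sigmoid: P = 1 / (1 + exp(-11.5100)) = 1.0000.

1.0000


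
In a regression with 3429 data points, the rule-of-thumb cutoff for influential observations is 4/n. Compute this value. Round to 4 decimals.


The threshold is 4/n.
4/3429 = 0.0012.

0.0012


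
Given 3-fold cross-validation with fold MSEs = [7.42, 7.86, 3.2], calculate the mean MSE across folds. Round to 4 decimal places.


Total MSE across folds = 18.4800.
CV-MSE = 18.4800/3 = 6.1600.

6.1600


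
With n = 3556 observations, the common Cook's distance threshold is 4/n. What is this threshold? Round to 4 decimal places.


Using the rule of thumb:
Threshold = 4 / 3556 = 0.0011.

0.0011


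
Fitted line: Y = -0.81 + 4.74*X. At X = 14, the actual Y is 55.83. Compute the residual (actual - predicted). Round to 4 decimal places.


Predicted = -0.81 + 4.74 * 14 = 65.5500.
Residual = 55.83 - 65.5500 = -9.7200.

-9.7200


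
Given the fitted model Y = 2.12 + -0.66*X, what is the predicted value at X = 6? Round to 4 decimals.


Predicted value:
Y = 2.12 + (-0.66)(6) = 2.12 + -3.9600 = -1.8400.

-1.8400


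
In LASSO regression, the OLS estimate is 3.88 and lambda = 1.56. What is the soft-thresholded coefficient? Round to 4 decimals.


Absolute value: |3.88| = 3.88.
Compare to lambda = 1.56.
Since |beta| > lambda, coefficient = sign(beta)*(|beta| - lambda) = 2.3200.

2.3200


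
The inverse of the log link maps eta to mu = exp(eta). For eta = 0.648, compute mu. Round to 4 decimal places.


The inverse log link gives:
mu = exp(0.648) = 1.9117.

1.9117


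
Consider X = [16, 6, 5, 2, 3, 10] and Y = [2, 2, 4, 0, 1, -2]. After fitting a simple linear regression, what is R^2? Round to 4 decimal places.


Fit the OLS line: b0 = 1.2696, b1 = -0.0147.
SSres = 20.8039.
SStot = 20.8333.
R^2 = 1 - 20.8039/20.8333 = 0.0014.

0.0014


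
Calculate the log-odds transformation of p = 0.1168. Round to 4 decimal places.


The odds are p/(1-p) = 0.1168 / 0.8832 = 0.1322.
logit(p) = ln(0.1322) = -2.0231.

-2.0231


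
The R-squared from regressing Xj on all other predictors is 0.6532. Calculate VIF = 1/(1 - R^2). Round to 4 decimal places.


Using VIF = 1/(1 - R^2_j):
1 - 0.6532 = 0.3468.
VIF = 2.8835.

2.8835


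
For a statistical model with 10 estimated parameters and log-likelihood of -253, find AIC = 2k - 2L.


Compute:
2k = 2*10 = 20.
-2*loglik = -2*(-253) = 506.
AIC = 20 + 506 = 526.

526


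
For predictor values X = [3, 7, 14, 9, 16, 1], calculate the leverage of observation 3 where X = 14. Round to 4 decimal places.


Compute xbar = 8.3333 with n = 6 observations.
SXX = 175.3333.
Leverage = 1/6 + (14 - 8.3333)^2/175.3333 = 0.3498.

0.3498


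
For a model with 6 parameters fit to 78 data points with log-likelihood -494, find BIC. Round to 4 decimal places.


k * ln(n) = 6 * ln(78) = 6 * 4.356709 = 26.140254.
-2 * loglik = -2 * (-494) = 988.
BIC = 26.140254 + 988 = 1014.140254, which rounds to 1014.1403.

1014.1403


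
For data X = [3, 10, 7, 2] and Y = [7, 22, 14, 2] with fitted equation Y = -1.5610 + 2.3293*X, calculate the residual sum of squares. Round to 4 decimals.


Compute predicted values, then residuals = yi - yhat_i.
Residuals: [1.5731, 0.2680, -0.7441, -1.0976].
SSres = sum(residual^2) = 4.3049.

4.3049


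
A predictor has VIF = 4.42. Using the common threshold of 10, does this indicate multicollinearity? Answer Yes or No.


Compare VIF = 4.42 to the threshold of 10.
4.42 < 10, so the answer is No.

No


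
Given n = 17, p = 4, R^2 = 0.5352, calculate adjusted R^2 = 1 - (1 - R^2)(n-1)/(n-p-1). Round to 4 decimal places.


Plug in: Adj R^2 = 1 - (1 - 0.5352) * 16/12.
= 1 - 0.4648 * 16/12
= 1 - 7.4368 / 12
= 1 - 0.6197 = 0.3803.

0.3803


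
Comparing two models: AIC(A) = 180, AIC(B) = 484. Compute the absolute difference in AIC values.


Compute |180 - 484| = 304.
Model A has the smaller AIC.

304


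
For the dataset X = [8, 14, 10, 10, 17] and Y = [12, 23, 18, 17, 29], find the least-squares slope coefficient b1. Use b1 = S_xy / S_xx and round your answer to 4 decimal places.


First compute the means: xbar = 11.8000, ybar = 19.8000.
Then S_xx = sum((xi - xbar)^2) = 52.8000.
S_xy = sum((xi - xbar)(yi - ybar)) = 92.8000.
b1 = S_xy / S_xx = 92.8000 / 52.8000 = 1.7576.

1.7576


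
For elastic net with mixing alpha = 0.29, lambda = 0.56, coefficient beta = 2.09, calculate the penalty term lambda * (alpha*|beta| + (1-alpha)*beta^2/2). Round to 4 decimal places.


L1 component = 0.29 * |2.09| = 0.6061.
L2 component = 0.71 * 2.09^2 / 2 = 1.5507.
Penalty = 0.56 * (0.6061 + 1.5507) = 0.56 * 2.1568 = 1.2078.

1.2078


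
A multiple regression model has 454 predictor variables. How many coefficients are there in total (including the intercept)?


Total coefficients = number of predictors + 1 (for the intercept).
= 454 + 1 = 455.

455


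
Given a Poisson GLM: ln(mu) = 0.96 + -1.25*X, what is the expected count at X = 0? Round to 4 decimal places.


Compute eta = 0.96 + -1.25 * 0 = 0.9600.
Apply inverse link: mu = e^0.9600 = 2.6117.

2.6117


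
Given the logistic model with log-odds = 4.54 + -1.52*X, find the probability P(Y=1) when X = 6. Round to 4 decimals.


Linear predictor: z = 4.54 + -1.52 * 6 = -4.5800.
P = 1/(1 + exp(4.5800)) = 1/(1 + 97.5144) = 0.0102.

0.0102


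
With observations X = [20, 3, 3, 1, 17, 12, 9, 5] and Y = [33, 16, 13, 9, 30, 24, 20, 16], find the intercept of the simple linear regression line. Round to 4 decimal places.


The slope is b1 = 1.1729.
Sample means are xbar = 8.7500 and ybar = 20.1250.
Intercept: b0 = 20.1250 - (1.1729)(8.7500) = 9.8618.

9.8618


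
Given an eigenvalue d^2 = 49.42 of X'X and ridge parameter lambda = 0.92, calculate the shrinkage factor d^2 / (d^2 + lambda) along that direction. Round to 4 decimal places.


Denominator = d^2 + lambda = 49.42 + 0.92 = 50.3400.
Shrinkage = 49.42 / 50.3400 = 0.9817.

0.9817


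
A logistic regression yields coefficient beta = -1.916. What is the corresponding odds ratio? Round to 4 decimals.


Odds ratio = exp(beta) = exp(-1.916).
= 0.1472.

0.1472


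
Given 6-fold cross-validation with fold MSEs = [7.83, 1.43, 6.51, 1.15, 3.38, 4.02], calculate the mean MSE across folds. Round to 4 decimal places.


Total MSE across folds = 24.3200.
CV-MSE = 24.3200/6 = 4.0533.

4.0533


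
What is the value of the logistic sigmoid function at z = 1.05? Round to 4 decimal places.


Compute exp(-1.0500) = 0.3499.
Sigmoid = 1 / (1 + 0.3499) = 1 / 1.3499 = 0.7408.

0.7408


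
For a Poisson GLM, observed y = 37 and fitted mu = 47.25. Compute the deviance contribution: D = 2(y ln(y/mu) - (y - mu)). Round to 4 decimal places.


y/mu = 37/47.25 = 0.783069 (approx.), and ln(37/47.25) = -0.244535.
y * ln(y/mu) = 37 * -0.244535 = -9.047795.
y - mu = -10.25.
D = 2 * (-9.047795 - -10.25) = 2.404410, which rounds to 2.4044.

2.4044


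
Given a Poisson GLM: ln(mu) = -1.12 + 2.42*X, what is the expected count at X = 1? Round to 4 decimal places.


Linear predictor: eta = -1.12 + (2.42)(1) = 1.3000.
Expected count: mu = exp(1.3000) = 3.6693.

3.6693


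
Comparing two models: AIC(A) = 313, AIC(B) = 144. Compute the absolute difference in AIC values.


Compute |313 - 144| = 169.
Model B has the smaller AIC.

169


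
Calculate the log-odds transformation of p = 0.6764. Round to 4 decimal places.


Compute the odds: 0.6764/0.3236 = 2.0902.
Take the natural log: ln(2.0902) = 0.7373.

0.7373


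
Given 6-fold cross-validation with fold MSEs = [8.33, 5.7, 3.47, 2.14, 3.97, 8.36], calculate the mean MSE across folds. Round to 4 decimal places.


Sum of fold MSEs = 31.9700.
Average = 31.9700 / 6 = 5.3283.

5.3283


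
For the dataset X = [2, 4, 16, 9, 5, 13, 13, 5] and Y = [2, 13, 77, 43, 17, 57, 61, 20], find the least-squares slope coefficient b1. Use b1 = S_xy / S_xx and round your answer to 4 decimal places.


The sample means are xbar = 8.3750 and ybar = 36.2500.
Compute S_xx = 183.8750 and S_xy = 965.2500.
Slope b1 = S_xy / S_xx = 965.2500 / 183.8750 = 5.2495.

5.2495


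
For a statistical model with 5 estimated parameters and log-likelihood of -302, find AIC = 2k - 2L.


AIC = 2*5 - 2*(-302).
= 10 + 604 = 614.

614


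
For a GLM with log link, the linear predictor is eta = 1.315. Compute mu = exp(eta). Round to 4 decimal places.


mu = exp(eta) = exp(1.315).
= 3.7248.

3.7248


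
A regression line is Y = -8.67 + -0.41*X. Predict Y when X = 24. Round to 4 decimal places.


Plug X = 24 into Y = -8.67 + -0.41*X:
Y = -8.67 + -9.8400 = -18.5100.

-18.5100


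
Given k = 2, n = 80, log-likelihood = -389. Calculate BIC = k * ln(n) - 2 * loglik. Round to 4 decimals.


ln(80) = 4.382027.
k * ln(n) = 2 * 4.382027 = 8.764054.
-2L = 778.
BIC = 8.764054 + 778 = 786.764054, which rounds to 786.7641.

786.7641


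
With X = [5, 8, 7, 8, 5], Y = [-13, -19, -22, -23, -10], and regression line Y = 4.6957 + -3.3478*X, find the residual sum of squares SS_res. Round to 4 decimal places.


Predicted values from Y = 4.6957 + -3.3478*X.
Residuals: [-0.9567, 3.0867, -3.2611, -0.9133, 2.0433].
SSres = 26.0870.

26.0870


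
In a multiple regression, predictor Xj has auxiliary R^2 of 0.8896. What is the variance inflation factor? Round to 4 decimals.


Denominator: 1 - 0.8896 = 0.1104.
VIF = 1 / 0.1104 = 9.0580.

9.0580


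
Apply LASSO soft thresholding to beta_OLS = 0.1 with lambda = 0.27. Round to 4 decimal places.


Check: |0.1| = 0.1 vs lambda = 0.27.
Since |beta| <= lambda, the coefficient is set to 0.
Soft-thresholded coefficient = 0.0000.

0.0000


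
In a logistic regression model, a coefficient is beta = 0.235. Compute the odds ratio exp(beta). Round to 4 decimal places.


The odds ratio is computed as:
OR = e^(0.235) = 1.2649.

1.2649


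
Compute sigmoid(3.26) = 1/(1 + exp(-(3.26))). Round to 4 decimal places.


Compute exp(-3.2600) = 0.0384.
Sigmoid = 1 / (1 + 0.0384) = 1 / 1.0384 = 0.9630.

0.9630


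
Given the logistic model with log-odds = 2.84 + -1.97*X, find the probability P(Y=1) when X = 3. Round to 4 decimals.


Compute z = 2.84 + (-1.97)(3) = -3.0700.
exp(-z) = 21.5419.
P = 1/(1 + 21.5419) = 0.0444.

0.0444


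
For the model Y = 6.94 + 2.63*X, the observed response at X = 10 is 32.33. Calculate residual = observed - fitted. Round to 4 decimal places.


Predicted = 6.94 + 2.63 * 10 = 33.2400.
Residual = 32.33 - 33.2400 = -0.9100.

-0.9100


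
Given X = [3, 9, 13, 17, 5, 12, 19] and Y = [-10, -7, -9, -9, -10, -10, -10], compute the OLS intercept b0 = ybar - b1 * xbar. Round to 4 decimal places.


First find the slope: b1 = 0.0062.
Means: xbar = 11.1429, ybar = -9.2857.
b0 = ybar - b1 * xbar = -9.2857 - 0.0062 * 11.1429 = -9.3543.

-9.3543


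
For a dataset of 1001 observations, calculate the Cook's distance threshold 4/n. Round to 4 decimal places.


Using the rule of thumb:
Threshold = 4 / 1001 = 0.0040.

0.0040


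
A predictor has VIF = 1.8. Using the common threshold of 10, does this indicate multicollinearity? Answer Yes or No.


Compare VIF = 1.8 to the threshold of 10.
1.8 < 10, so the answer is No.

No


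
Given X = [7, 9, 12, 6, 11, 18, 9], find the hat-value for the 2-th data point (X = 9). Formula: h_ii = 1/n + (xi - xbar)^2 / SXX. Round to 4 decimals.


Compute xbar = 10.2857 with n = 7 observations.
SXX = 95.4286.
Leverage = 1/7 + (9 - 10.2857)^2/95.4286 = 0.1602.

0.1602


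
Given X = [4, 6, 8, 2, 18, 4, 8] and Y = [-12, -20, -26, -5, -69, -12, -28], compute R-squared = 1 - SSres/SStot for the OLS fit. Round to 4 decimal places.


Fit the OLS line: b0 = 4.1712, b1 = -4.0240.
SSres = 5.9041.
SStot = 2707.7143.
R^2 = 1 - 5.9041/2707.7143 = 0.9978.

0.9978


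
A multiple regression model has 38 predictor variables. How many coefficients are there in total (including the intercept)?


Including the intercept, the model has 38 predictor coefficients + 1 intercept.
Total = 39.

39


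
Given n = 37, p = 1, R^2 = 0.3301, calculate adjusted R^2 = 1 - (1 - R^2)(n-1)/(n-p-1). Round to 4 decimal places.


Adjusted R^2 = 1 - (1 - R^2) * (n-1)/(n-p-1).
(1 - R^2) = 0.6699.
(n-1)/(n-p-1) = 36/35.
(1 - R^2) * (n-1) = 0.6699 * 36 = 24.1164.
Divide by (n-p-1): 24.1164 / 35 = 0.6890.
Adj R^2 = 1 - 0.6890 = 0.3110.

0.3110


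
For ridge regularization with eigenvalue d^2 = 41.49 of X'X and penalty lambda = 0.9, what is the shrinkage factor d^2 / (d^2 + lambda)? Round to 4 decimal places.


d^2 + lambda = 41.49 + 0.9 = 42.3900.
Shrinkage factor = 41.49/42.3900 = 0.9788.

0.9788


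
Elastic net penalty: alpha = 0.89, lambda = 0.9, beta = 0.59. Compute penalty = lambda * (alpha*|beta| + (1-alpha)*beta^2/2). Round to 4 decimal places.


alpha * |beta| = 0.89 * 0.59 = 0.5251.
(1-alpha) * beta^2/2 = 0.11 * 0.3481/2 = 0.0191.
Total = 0.9 * (0.5251 + 0.0191) = 0.4898.

0.4898


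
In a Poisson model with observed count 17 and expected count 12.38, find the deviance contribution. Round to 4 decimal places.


y/mu = 17/12.38 = 1.373183 (approx.), and ln(17/12.38) = 0.317131.
y * ln(y/mu) = 17 * 0.317131 = 5.391227.
y - mu = 4.62.
D = 2 * (5.391227 - 4.62) = 1.542454, which rounds to 1.5425.

1.5425


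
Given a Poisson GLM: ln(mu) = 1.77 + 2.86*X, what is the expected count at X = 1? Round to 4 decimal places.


Compute eta = 1.77 + 2.86 * 1 = 4.6300.
Apply inverse link: mu = e^4.6300 = 102.5141.

102.5141


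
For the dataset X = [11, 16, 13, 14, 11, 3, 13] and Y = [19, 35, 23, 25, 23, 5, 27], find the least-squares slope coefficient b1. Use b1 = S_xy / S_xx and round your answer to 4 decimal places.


The sample means are xbar = 11.5714 and ybar = 22.4286.
Compute S_xx = 103.7143 and S_xy = 220.2857.
Slope b1 = S_xy / S_xx = 220.2857 / 103.7143 = 2.1240.

2.1240


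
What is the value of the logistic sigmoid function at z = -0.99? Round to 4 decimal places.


Compute exp(0.9900) = 2.6912.
Sigmoid = 1 / (1 + 2.6912) = 1 / 3.6912 = 0.2709.

0.2709


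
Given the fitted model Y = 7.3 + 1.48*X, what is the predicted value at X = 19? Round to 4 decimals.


Substitute X = 19 into the equation:
Y = 7.3 + 1.48 * 19 = 7.3 + 28.1200 = 35.4200.

35.4200


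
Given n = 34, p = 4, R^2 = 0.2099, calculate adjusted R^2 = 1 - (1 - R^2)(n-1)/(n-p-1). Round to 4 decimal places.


Adjusted R^2 = 1 - (1 - R^2) * (n-1)/(n-p-1).
(1 - R^2) = 0.7901.
(n-1)/(n-p-1) = 33/29.
(1 - R^2) * (n-1) = 0.7901 * 33 = 26.0733.
Divide by (n-p-1): 26.0733 / 29 = 0.8991.
Adj R^2 = 1 - 0.8991 = 0.1009.

0.1009


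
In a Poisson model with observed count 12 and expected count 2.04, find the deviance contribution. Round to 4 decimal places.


Compute y*ln(y/mu) = 12*ln(12/2.04) = 12*1.771957 = 21.263484.
y - mu = 9.96.
D = 2*(21.263484 - (9.96)) = 22.606968, which rounds to 22.6070.

22.6070


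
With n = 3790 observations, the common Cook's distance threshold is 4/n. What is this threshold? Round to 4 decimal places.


Using the rule of thumb:
Threshold = 4 / 3790 = 0.0011.

0.0011


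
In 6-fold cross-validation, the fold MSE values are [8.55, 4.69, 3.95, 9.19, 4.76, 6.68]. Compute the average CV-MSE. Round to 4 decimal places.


Sum of fold MSEs = 37.8200.
Average = 37.8200 / 6 = 6.3033.

6.3033


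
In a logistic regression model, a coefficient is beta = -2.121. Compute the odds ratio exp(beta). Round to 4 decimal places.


Odds ratio = exp(beta) = exp(-2.121).
= 0.1199.

0.1199


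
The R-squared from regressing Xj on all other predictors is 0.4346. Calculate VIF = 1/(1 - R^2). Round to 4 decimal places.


VIF = 1 / (1 - 0.4346).
= 1 / 0.5654 = 1.7687.

1.7687


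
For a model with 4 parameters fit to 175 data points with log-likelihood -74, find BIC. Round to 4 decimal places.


Compute k*ln(n) = 4*ln(175) = 4*5.164786 = 20.659144.
Then -2*loglik = 148.
BIC = 20.659144 + 148 = 168.659144, which rounds to 168.6591.

168.6591


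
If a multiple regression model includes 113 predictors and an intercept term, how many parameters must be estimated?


Including the intercept, the model has 113 predictor coefficients + 1 intercept.
Total = 114.

114


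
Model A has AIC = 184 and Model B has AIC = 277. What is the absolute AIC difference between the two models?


Absolute difference = |184 - 277| = 93.
The model with lower AIC (A) is preferred.

93


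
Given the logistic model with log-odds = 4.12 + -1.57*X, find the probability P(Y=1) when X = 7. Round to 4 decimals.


Linear predictor: z = 4.12 + -1.57 * 7 = -6.8700.
P = 1/(1 + exp(6.8700)) = 1/(1 + 962.9486) = 0.0010.

0.0010


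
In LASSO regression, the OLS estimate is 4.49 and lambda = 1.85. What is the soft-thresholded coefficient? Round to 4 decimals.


|beta_OLS| = 4.49.
lambda = 1.85.
Since |beta| > lambda, coefficient = sign(beta)*(|beta| - lambda) = 2.6400.
Result = 2.6400.

2.6400


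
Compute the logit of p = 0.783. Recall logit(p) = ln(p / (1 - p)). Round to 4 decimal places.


Compute the odds: 0.783/0.217 = 3.6083.
Take the natural log: ln(3.6083) = 1.2832.

1.2832


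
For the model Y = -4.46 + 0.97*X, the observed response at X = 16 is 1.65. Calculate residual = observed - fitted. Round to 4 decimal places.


Predicted = -4.46 + 0.97 * 16 = 11.0600.
Residual = 1.65 - 11.0600 = -9.4100.

-9.4100


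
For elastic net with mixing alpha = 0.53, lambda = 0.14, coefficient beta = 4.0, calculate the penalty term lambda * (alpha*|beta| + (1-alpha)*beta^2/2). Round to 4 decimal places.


alpha * |beta| = 0.53 * 4.0 = 2.1200.
(1-alpha) * beta^2/2 = 0.47 * 16.0000/2 = 3.7600.
Total = 0.14 * (2.1200 + 3.7600) = 0.8232.

0.8232


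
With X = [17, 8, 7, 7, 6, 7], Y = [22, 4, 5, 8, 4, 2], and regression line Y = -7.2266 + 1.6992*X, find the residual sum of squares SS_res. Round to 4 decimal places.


Compute predicted values, then residuals = yi - yhat_i.
Residuals: [0.3402, -2.3670, 0.3322, 3.3322, 1.0314, -2.6678].
SSres = sum(residual^2) = 25.1133.

25.1133


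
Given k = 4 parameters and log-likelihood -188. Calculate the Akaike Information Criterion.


AIC = 2*4 - 2*(-188).
= 8 + 376 = 384.

384


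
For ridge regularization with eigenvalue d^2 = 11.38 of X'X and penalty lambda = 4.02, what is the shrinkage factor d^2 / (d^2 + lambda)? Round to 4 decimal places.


d^2 + lambda = 11.38 + 4.02 = 15.4000.
Shrinkage factor = 11.38/15.4000 = 0.7390.

0.7390


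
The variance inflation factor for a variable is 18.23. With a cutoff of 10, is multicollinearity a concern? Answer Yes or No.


The threshold is 10.
VIF = 18.23 is >= 10.
Multicollinearity indication: Yes.

Yes


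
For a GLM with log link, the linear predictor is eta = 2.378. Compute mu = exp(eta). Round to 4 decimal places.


Apply the inverse link:
mu = e^2.378 = 10.7833.

10.7833


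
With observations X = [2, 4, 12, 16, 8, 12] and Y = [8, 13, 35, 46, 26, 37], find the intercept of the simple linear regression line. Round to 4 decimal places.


The slope is b1 = 2.7535.
Sample means are xbar = 9.0000 and ybar = 27.5000.
Intercept: b0 = 27.5000 - (2.7535)(9.0000) = 2.7183.

2.7183


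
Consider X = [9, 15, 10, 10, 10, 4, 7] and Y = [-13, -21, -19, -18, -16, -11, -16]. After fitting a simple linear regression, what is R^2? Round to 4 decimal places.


After computing the OLS fit (b0=-8.1017, b1=-0.8814):
SSres = 19.0508, SStot = 71.4286.
R^2 = 1 - 19.0508/71.4286 = 0.7333.

0.7333


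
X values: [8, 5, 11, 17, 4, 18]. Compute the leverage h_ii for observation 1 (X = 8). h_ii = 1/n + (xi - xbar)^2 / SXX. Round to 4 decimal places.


n = 6, xbar = 10.5000.
SXX = sum((xi - xbar)^2) = 177.5000.
h = 1/6 + (8 - 10.5000)^2 / 177.5000 = 0.2019.

0.2019


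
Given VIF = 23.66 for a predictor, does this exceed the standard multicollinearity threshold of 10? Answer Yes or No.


Check: VIF = 23.66 vs threshold = 10.
Since 23.66 >= 10, the answer is Yes.

Yes


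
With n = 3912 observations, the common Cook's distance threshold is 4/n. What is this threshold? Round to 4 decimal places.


Using the rule of thumb:
Threshold = 4 / 3912 = 0.0010.

0.0010


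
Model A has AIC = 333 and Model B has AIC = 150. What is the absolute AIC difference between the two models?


Absolute difference = |333 - 150| = 183.
The model with lower AIC (B) is preferred.

183


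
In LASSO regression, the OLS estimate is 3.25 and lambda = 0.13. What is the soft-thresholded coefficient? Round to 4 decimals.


Check: |3.25| = 3.25 vs lambda = 0.13.
Since |beta| > lambda, coefficient = sign(beta)*(|beta| - lambda) = 3.1200.
Soft-thresholded coefficient = 3.1200.

3.1200


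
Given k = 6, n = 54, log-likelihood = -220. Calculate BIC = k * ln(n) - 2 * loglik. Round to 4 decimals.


Compute k*ln(n) = 6*ln(54) = 6*3.988984 = 23.933904.
Then -2*loglik = 440.
BIC = 23.933904 + 440 = 463.933904, which rounds to 463.9339.

463.9339


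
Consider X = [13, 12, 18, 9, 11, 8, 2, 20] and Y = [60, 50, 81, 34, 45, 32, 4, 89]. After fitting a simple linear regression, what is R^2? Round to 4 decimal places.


After computing the OLS fit (b0=-6.7814, b1=4.8307):
SSres = 29.0227, SStot = 5299.8750.
R^2 = 1 - 29.0227/5299.8750 = 0.9945.

0.9945


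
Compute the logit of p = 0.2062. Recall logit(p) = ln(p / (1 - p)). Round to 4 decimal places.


Compute the odds: 0.2062/0.7938 = 0.2598.
Take the natural log: ln(0.2598) = -1.3480.

-1.3480


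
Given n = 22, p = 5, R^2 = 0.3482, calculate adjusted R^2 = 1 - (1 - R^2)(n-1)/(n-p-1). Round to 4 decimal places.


Plug in: Adj R^2 = 1 - (1 - 0.3482) * 21/16.
= 1 - 0.6518 * 21/16
= 1 - 13.6878 / 16
= 1 - 0.8555 = 0.1445.

0.1445


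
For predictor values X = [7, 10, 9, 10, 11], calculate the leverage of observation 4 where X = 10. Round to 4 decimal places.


Compute xbar = 9.4000 with n = 5 observations.
SXX = 9.2000.
Leverage = 1/5 + (10 - 9.4000)^2/9.2000 = 0.2391.

0.2391


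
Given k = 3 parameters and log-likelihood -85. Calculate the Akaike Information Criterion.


AIC = 2k - 2*loglik = 2(3) - 2(-85).
= 6 + 170 = 176.

176


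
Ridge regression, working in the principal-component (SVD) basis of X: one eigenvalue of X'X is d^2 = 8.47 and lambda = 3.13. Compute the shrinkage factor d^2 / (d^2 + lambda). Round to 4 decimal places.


d^2 + lambda = 8.47 + 3.13 = 11.6000.
Shrinkage factor = 8.47/11.6000 = 0.7302.

0.7302


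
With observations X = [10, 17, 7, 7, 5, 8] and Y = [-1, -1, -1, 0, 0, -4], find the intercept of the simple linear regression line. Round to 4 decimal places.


Compute b1 = -0.0333 from the OLS formula.
With xbar = 9.0000 and ybar = -1.1667, the intercept is:
b0 = -1.1667 - -0.0333 * 9.0000 = -0.8667.

-0.8667


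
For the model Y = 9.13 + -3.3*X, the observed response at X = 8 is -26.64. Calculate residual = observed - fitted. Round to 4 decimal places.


Predicted = 9.13 + -3.3 * 8 = -17.2700.
Residual = -26.64 - -17.2700 = -9.3700.

-9.3700


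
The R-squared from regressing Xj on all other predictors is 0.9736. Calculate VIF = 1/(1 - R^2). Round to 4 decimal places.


Denominator: 1 - 0.9736 = 0.0264.
VIF = 1 / 0.0264 = 37.8788.

37.8788


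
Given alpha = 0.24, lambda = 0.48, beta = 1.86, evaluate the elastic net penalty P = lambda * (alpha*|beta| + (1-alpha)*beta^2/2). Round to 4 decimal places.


L1 component = 0.24 * |1.86| = 0.4464.
L2 component = 0.76 * 1.86^2 / 2 = 1.3146.
Penalty = 0.48 * (0.4464 + 1.3146) = 0.48 * 1.7610 = 0.8453.

0.8453


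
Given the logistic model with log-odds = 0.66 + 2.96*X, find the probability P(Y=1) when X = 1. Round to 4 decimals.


Linear predictor: z = 0.66 + 2.96 * 1 = 3.6200.
P = 1/(1 + exp(-3.6200)) = 1/(1 + 0.0268) = 0.9739.

0.9739


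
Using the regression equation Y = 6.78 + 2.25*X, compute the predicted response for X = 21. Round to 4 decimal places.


Plug X = 21 into Y = 6.78 + 2.25*X:
Y = 6.78 + 47.2500 = 54.0300.

54.0300


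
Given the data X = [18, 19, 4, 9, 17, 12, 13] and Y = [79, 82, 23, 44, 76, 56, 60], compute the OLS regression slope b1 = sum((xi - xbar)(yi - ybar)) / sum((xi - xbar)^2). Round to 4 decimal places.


Calculate xbar = 13.1429, ybar = 60.0000.
S_xx = 174.8571, S_xy = 692.0000.
Using b1 = S_xy / S_xx = 692.0000 / 174.8571, we get b1 = 3.9575.

3.9575


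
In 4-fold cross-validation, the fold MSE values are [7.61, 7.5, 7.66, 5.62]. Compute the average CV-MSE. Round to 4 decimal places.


Sum of fold MSEs = 28.3900.
Average = 28.3900 / 4 = 7.0975.

7.0975


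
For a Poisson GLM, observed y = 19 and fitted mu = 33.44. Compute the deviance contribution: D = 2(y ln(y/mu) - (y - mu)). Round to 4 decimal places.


y/mu = 19/33.44 = 0.568182 (approx.), and ln(19/33.44) = -0.565314.
y * ln(y/mu) = 19 * -0.565314 = -10.740966.
y - mu = -14.44.
D = 2 * (-10.740966 - -14.44) = 7.398068, which rounds to 7.3981.

7.3981


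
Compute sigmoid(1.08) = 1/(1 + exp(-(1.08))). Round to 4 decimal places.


First, exp(-1.0800) = 0.3396.
Then sigma(z) = 1/(1 + 0.3396) = 0.7465.

0.7465


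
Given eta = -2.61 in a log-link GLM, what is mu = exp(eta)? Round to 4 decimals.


mu = exp(eta) = exp(-2.61).
= 0.0735.

0.0735


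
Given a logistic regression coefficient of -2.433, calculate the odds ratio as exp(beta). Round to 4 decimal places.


The odds ratio is computed as:
OR = e^(-2.433) = 0.0878.

0.0878


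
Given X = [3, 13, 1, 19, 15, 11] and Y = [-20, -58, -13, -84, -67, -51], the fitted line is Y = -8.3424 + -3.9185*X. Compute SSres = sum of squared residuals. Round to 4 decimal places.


For each point, residual = actual - predicted.
Residuals: [0.0979, 1.2829, -0.7391, -1.2061, 0.1199, 0.4459].
Sum of squared residuals = 3.8696.

3.8696


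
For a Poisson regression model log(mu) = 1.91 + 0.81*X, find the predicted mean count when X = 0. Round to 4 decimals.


Linear predictor: eta = 1.91 + (0.81)(0) = 1.9100.
Expected count: mu = exp(1.9100) = 6.7531.

6.7531


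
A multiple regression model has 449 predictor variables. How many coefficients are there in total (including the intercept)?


Including the intercept, the model has 449 predictor coefficients + 1 intercept.
Total = 450.

450


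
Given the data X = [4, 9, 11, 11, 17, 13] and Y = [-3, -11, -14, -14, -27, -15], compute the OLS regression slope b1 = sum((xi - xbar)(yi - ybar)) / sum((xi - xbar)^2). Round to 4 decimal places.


First compute the means: xbar = 10.8333, ybar = -14.0000.
Then S_xx = sum((xi - xbar)^2) = 92.8333.
S_xy = sum((xi - xbar)(yi - ybar)) = -163.0000.
b1 = S_xy / S_xx = -163.0000 / 92.8333 = -1.7558.

-1.7558


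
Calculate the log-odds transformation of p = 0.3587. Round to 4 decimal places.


Compute the odds: 0.3587/0.6413 = 0.5593.
Take the natural log: ln(0.5593) = -0.5810.

-0.5810


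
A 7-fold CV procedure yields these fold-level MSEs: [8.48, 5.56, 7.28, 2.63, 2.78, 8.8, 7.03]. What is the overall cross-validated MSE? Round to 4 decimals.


Sum of fold MSEs = 42.5600.
Average = 42.5600 / 7 = 6.0800.

6.0800
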